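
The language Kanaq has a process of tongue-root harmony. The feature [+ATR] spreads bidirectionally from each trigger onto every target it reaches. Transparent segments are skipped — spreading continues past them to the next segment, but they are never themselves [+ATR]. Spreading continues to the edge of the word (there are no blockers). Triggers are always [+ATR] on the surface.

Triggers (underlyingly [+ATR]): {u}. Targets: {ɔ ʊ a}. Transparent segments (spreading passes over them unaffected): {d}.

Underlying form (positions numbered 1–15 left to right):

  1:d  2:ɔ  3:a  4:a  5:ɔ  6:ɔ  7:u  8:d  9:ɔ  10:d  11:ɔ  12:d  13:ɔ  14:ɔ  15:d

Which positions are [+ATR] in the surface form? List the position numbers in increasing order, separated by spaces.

2 3 4 5 6 7 9 11 13 14

From /u/ at 7 rightward: 8 /d/ transparent; 9 /ɔ/ → [+ATR]; 10 /d/ transparent; 11 /ɔ/ → [+ATR]; 12 /d/ transparent; 13 /ɔ/ → [+ATR]; 14 /ɔ/ → [+ATR]; 15 /d/ transparent; word edge.
From /u/ at 7 leftward: 6 /ɔ/ → [+ATR]; 5 /ɔ/ → [+ATR]; 4 /a/ → [+ATR]; 3 /a/ → [+ATR]; 2 /ɔ/ → [+ATR]; 1 /d/ transparent; word edge.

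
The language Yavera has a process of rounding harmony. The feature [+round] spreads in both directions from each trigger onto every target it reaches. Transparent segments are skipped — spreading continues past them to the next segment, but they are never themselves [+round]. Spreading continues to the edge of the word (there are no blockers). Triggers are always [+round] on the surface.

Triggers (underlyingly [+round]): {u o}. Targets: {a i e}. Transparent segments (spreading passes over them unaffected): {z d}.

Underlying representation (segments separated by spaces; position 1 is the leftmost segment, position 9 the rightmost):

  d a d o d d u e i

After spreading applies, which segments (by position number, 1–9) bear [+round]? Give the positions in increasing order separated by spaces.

From /o/ at 4 rightward: 5 /d/ transparent; 6 /d/ transparent; 7 /u/ is itself a trigger — this domain ends here.
From /o/ at 4 leftward: 3 /d/ transparent; 2 /a/ → [+round]; 1 /d/ transparent; word edge.
From /u/ at 7 rightward: 8 /e/ → [+round]; 9 /i/ → [+round]; word edge.
From /u/ at 7 leftward: 6 /d/ transparent; 5 /d/ transparent; 4 /o/ is itself a trigger — this domain ends here.

2 4 7 8 9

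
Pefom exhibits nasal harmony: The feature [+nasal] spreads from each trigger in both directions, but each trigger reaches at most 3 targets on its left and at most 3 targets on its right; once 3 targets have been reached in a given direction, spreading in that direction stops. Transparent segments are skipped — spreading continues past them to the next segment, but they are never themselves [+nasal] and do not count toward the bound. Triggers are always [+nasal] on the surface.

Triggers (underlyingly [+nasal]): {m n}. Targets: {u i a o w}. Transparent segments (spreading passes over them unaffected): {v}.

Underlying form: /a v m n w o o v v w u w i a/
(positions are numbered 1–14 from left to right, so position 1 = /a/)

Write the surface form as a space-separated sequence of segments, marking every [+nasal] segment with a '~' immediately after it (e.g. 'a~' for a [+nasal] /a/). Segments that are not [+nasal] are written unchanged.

From /m/ at 3 rightward: 4 /n/ is itself a trigger — this domain ends here.
From /m/ at 3 leftward: 2 /v/ transparent; 1 /a/ → [+nasal]; word edge.
From /n/ at 4 rightward: 5 /w/ → [+nasal]; 6 /o/ → [+nasal]; 7 /o/ → [+nasal]; bound reached.
From /n/ at 4 leftward: 3 /m/ is itself a trigger — this domain ends here.
Targets with no active source: positions 10 11 12 13 14 stay [-nasal].
[+nasal] positions on the surface: 1 3 4 5 6 7.

a~ v m~ n~ w~ o~ o~ v v w u w i a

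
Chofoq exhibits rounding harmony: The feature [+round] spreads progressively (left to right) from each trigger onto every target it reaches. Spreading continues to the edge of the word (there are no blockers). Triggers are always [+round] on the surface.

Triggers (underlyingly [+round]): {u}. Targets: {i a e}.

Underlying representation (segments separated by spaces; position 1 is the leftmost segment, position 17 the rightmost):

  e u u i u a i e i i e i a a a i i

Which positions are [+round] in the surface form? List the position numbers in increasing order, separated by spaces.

From /u/ at 2 rightward: 3 /u/ is itself a trigger — this domain ends here.
From /u/ at 3 rightward: 4 /i/ → [+round]; 5 /u/ is itself a trigger — this domain ends here.
From /u/ at 5 rightward: 6 /a/ → [+round]; 7 /i/ → [+round]; 8 /e/ → [+round]; 9 /i/ → [+round]; 10 /i/ → [+round]; 11 /e/ → [+round]; 12 /i/ → [+round]; 13 /a/ → [+round]; 14 /a/ → [+round]; 15 /a/ → [+round]; 16 /i/ → [+round]; 17 /i/ → [+round]; word edge.
Target with no active source: position 1 stays [-round].

2 3 4 5 6 7 8 9 10 11 12 13 14 15 16 17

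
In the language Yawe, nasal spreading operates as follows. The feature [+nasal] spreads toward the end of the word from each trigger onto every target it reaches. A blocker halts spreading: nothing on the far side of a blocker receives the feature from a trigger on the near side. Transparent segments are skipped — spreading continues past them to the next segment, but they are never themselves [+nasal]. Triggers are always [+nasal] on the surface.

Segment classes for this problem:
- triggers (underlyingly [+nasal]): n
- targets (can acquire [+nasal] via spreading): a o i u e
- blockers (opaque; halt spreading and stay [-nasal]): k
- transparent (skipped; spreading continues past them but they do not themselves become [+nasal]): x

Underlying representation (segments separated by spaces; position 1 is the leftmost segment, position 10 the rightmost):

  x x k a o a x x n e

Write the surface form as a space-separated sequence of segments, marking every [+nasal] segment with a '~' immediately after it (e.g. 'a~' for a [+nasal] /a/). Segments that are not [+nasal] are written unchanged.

From /n/ at 9 rightward: 10 /e/ → [+nasal]; word edge.
Targets with no active source: positions 4 5 6 stay [-nasal].
[+nasal] positions on the surface: 9 10.

x x k a o a x x n~ e~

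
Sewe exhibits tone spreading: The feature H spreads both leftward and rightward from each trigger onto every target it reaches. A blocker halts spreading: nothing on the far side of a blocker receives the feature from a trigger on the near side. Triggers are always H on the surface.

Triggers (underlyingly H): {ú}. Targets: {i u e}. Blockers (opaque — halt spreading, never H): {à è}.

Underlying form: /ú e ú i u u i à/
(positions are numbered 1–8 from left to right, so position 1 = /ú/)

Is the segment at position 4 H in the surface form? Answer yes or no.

yes

From /ú/ at 1 rightward: 2 /e/ → H; 3 /ú/ is itself a trigger — this domain ends here.
From /ú/ at 1 leftward: word edge.
From /ú/ at 3 rightward: 4 /i/ → H; 5 /u/ → H; 6 /u/ → H; 7 /i/ → H; 8 /à/ blocks.
From /ú/ at 3 leftward: 2 /e/ → H; 1 /ú/ is itself a trigger — this domain ends here.
H positions on the surface: 1 2 3 4 5 6 7.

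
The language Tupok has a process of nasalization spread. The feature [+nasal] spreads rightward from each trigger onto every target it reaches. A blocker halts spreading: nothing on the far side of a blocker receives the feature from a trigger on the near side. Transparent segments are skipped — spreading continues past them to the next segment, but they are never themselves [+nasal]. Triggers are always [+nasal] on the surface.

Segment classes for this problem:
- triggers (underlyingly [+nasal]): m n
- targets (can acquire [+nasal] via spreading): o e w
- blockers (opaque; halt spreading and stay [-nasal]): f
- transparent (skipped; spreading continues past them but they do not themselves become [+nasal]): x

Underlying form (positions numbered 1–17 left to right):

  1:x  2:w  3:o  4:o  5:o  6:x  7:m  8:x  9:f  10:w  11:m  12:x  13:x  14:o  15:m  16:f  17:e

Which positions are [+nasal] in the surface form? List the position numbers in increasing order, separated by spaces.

From /m/ at 7 rightward: 8 /x/ transparent; 9 /f/ blocks.
From /m/ at 11 rightward: 12 /x/ transparent; 13 /x/ transparent; 14 /o/ → [+nasal]; 15 /m/ is itself a trigger — this domain ends here.
From /m/ at 15 rightward: 16 /f/ blocks.
Targets with no active source: positions 2 3 4 5 10 17 stay [-nasal].

7 11 14 15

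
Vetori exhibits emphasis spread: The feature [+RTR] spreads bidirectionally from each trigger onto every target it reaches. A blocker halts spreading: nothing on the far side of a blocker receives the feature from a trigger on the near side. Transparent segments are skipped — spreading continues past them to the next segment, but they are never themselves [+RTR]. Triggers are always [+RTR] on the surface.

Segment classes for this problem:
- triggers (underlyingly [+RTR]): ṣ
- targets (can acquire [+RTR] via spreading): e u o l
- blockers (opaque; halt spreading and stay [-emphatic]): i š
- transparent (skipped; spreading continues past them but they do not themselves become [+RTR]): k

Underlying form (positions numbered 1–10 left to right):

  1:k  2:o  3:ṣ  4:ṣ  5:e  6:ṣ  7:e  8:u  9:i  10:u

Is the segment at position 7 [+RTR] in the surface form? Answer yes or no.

yes

From /ṣ/ at 3 rightward: 4 /ṣ/ is itself a trigger — this domain ends here.
From /ṣ/ at 3 leftward: 2 /o/ → [+RTR]; 1 /k/ transparent; word edge.
From /ṣ/ at 4 rightward: 5 /e/ → [+RTR]; 6 /ṣ/ is itself a trigger — this domain ends here.
From /ṣ/ at 4 leftward: 3 /ṣ/ is itself a trigger — this domain ends here.
From /ṣ/ at 6 rightward: 7 /e/ → [+RTR]; 8 /u/ → [+RTR]; 9 /i/ blocks.
From /ṣ/ at 6 leftward: 5 /e/ → [+RTR]; 4 /ṣ/ is itself a trigger — this domain ends here.
Target with no active source: position 10 stays [-emphatic].
[+RTR] positions on the surface: 2 3 4 5 6 7 8.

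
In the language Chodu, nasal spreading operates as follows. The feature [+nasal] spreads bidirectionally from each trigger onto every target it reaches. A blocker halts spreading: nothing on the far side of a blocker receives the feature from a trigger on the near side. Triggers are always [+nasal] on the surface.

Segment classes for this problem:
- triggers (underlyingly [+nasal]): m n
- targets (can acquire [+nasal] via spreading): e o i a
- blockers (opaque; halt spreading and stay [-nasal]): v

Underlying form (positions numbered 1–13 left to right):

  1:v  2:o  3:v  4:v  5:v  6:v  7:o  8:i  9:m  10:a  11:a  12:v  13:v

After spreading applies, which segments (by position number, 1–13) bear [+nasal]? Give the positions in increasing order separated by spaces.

From /m/ at 9 rightward: 10 /a/ → [+nasal]; 11 /a/ → [+nasal]; 12 /v/ blocks.
From /m/ at 9 leftward: 8 /i/ → [+nasal]; 7 /o/ → [+nasal]; 6 /v/ blocks.
Target with no active source: position 2 stays [-nasal].

7 8 9 10 11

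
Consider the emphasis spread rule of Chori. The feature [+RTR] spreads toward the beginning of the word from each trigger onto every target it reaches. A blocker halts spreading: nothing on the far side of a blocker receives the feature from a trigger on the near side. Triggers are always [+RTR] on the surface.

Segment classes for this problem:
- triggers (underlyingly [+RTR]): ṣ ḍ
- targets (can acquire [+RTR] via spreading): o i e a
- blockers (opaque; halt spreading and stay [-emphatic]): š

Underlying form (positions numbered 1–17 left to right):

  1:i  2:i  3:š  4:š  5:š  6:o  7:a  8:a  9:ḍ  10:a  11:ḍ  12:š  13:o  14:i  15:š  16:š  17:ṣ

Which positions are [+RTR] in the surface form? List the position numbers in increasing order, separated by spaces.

6 7 8 9 10 11 17

From /ḍ/ at 9 leftward: 8 /a/ → [+RTR]; 7 /a/ → [+RTR]; 6 /o/ → [+RTR]; 5 /š/ blocks.
From /ḍ/ at 11 leftward: 10 /a/ → [+RTR]; 9 /ḍ/ is itself a trigger — this domain ends here.
From /ṣ/ at 17 leftward: 16 /š/ blocks.
Targets with no active source: positions 1 2 13 14 stay [-emphatic].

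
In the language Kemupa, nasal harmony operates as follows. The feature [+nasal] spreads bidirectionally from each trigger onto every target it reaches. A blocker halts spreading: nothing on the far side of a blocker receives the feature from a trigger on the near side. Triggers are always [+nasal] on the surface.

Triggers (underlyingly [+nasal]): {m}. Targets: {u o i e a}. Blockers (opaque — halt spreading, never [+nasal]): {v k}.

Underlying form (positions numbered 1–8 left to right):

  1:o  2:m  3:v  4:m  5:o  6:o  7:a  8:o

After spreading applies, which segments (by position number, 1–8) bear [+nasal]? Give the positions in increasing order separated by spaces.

1 2 4 5 6 7 8

From /m/ at 2 rightward: 3 /v/ blocks.
From /m/ at 2 leftward: 1 /o/ → [+nasal]; word edge.
From /m/ at 4 rightward: 5 /o/ → [+nasal]; 6 /o/ → [+nasal]; 7 /a/ → [+nasal]; 8 /o/ → [+nasal]; word edge.
From /m/ at 4 leftward: 3 /v/ blocks.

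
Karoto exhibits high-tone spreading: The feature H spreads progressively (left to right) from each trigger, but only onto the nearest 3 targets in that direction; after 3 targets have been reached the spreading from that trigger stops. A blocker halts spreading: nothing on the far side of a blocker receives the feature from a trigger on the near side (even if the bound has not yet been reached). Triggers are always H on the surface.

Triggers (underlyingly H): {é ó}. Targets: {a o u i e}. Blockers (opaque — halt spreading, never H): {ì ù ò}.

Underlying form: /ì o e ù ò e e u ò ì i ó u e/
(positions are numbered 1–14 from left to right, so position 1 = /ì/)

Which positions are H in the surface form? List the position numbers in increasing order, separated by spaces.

From /ó/ at 12 rightward: 13 /u/ → H; 14 /e/ → H; word edge.
Targets with no active source: positions 2 3 6 7 8 11 stay [-high tone].

12 13 14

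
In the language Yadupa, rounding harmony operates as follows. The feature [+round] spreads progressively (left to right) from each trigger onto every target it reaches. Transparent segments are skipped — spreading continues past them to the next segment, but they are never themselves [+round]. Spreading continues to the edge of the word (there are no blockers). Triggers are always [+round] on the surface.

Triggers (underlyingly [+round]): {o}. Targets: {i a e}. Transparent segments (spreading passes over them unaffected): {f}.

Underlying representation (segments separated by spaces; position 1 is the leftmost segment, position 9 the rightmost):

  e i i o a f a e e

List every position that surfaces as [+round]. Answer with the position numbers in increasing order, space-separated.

4 5 7 8 9

From /o/ at 4 rightward: 5 /a/ → [+round]; 6 /f/ transparent; 7 /a/ → [+round]; 8 /e/ → [+round]; 9 /e/ → [+round]; word edge.
Targets with no active source: positions 1 2 3 stay [-round].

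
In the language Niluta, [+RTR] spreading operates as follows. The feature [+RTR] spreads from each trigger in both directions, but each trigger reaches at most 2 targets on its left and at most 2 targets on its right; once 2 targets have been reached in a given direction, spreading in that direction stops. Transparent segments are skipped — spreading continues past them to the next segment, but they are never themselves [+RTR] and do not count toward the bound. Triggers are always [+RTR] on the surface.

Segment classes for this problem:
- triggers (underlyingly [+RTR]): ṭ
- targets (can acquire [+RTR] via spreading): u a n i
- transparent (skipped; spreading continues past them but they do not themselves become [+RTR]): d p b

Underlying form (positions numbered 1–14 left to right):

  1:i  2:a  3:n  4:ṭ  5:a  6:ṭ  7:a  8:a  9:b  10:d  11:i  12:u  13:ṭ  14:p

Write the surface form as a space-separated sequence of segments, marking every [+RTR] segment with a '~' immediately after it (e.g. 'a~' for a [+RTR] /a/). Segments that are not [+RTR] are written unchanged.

From /ṭ/ at 4 rightward: 5 /a/ → [+RTR]; 6 /ṭ/ is itself a trigger — this domain ends here.
From /ṭ/ at 4 leftward: 3 /n/ → [+RTR]; 2 /a/ → [+RTR]; bound reached.
From /ṭ/ at 6 rightward: 7 /a/ → [+RTR]; 8 /a/ → [+RTR]; bound reached.
From /ṭ/ at 6 leftward: 5 /a/ → [+RTR]; 4 /ṭ/ is itself a trigger — this domain ends here.
From /ṭ/ at 13 rightward: 14 /p/ transparent; word edge.
From /ṭ/ at 13 leftward: 12 /u/ → [+RTR]; 11 /i/ → [+RTR]; bound reached.
Target with no active source: position 1 stays [-emphatic].
[+RTR] positions on the surface: 2 3 4 5 6 7 8 11 12 13.

i a~ n~ ṭ~ a~ ṭ~ a~ a~ b d i~ u~ ṭ~ p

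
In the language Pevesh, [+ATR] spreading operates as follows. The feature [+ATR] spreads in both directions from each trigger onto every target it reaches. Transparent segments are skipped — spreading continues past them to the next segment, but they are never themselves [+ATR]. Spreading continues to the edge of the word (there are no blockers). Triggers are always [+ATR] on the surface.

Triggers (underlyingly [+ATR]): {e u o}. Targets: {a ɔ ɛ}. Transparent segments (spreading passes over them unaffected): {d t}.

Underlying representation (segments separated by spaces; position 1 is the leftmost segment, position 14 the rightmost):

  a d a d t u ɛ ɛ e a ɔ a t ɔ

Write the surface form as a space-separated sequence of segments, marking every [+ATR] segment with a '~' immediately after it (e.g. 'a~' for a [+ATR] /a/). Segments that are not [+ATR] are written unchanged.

From /u/ at 6 rightward: 7 /ɛ/ → [+ATR]; 8 /ɛ/ → [+ATR]; 9 /e/ is itself a trigger — this domain ends here.
From /u/ at 6 leftward: 5 /t/ transparent; 4 /d/ transparent; 3 /a/ → [+ATR]; 2 /d/ transparent; 1 /a/ → [+ATR]; word edge.
From /e/ at 9 rightward: 10 /a/ → [+ATR]; 11 /ɔ/ → [+ATR]; 12 /a/ → [+ATR]; 13 /t/ transparent; 14 /ɔ/ → [+ATR]; word edge.
From /e/ at 9 leftward: 8 /ɛ/ → [+ATR]; 7 /ɛ/ → [+ATR]; 6 /u/ is itself a trigger — this domain ends here.
[+ATR] positions on the surface: 1 3 6 7 8 9 10 11 12 14.

a~ d a~ d t u~ ɛ~ ɛ~ e~ a~ ɔ~ a~ t ɔ~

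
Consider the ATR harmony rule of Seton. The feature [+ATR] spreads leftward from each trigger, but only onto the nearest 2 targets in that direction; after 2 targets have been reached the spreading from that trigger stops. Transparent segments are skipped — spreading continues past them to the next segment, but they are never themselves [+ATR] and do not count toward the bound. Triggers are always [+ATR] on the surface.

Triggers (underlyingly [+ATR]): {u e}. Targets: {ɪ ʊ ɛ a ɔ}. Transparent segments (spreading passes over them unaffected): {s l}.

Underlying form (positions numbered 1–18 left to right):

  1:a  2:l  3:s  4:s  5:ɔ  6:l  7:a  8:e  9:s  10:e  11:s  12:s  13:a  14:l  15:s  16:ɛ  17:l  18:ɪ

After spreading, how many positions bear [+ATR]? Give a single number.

From /e/ at 8 leftward: 7 /a/ → [+ATR]; 6 /l/ transparent; 5 /ɔ/ → [+ATR]; bound reached.
From /e/ at 10 leftward: 9 /s/ transparent; 8 /e/ is itself a trigger — this domain ends here.
Targets with no active source: positions 1 13 16 18 stay [-ATR].
[+ATR] positions on the surface: 5 7 8 10.

4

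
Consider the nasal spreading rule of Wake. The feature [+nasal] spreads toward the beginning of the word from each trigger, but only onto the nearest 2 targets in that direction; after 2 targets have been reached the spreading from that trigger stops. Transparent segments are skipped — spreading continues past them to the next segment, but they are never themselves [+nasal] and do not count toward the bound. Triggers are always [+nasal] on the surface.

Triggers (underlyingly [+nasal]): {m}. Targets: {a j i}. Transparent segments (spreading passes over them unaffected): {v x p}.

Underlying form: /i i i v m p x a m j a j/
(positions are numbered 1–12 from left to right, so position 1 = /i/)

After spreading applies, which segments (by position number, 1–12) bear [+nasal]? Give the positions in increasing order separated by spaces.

2 3 5 8 9

From /m/ at 5 leftward: 4 /v/ transparent; 3 /i/ → [+nasal]; 2 /i/ → [+nasal]; bound reached.
From /m/ at 9 leftward: 8 /a/ → [+nasal]; 7 /x/ transparent; 6 /p/ transparent; 5 /m/ is itself a trigger — this domain ends here.
Targets with no active source: positions 1 10 11 12 stay [-nasal].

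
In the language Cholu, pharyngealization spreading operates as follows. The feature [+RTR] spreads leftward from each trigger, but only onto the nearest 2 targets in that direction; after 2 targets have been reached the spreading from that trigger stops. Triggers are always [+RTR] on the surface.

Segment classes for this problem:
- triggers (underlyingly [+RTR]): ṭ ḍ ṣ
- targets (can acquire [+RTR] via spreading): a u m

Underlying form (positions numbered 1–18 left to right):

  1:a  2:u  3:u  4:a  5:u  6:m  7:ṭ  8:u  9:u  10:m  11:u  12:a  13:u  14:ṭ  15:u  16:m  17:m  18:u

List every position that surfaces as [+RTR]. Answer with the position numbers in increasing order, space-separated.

5 6 7 12 13 14

From /ṭ/ at 7 leftward: 6 /m/ → [+RTR]; 5 /u/ → [+RTR]; bound reached.
From /ṭ/ at 14 leftward: 13 /u/ → [+RTR]; 12 /a/ → [+RTR]; bound reached.
Targets with no active source: positions 1 2 3 4 8 9 10 11 15 16 17 18 stay [-emphatic].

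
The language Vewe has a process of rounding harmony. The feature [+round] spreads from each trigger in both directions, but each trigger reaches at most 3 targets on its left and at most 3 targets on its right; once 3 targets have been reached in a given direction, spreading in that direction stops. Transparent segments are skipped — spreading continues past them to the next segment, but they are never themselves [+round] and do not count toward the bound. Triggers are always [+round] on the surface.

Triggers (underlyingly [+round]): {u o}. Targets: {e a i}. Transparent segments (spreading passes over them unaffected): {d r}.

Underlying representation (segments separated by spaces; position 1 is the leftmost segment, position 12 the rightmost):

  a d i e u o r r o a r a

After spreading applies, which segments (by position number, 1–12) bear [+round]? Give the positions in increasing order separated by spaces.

1 3 4 5 6 9 10 12

From /u/ at 5 rightward: 6 /o/ is itself a trigger — this domain ends here.
From /u/ at 5 leftward: 4 /e/ → [+round]; 3 /i/ → [+round]; 2 /d/ transparent; 1 /a/ → [+round]; bound reached.
From /o/ at 6 rightward: 7 /r/ transparent; 8 /r/ transparent; 9 /o/ is itself a trigger — this domain ends here.
From /o/ at 6 leftward: 5 /u/ is itself a trigger — this domain ends here.
From /o/ at 9 rightward: 10 /a/ → [+round]; 11 /r/ transparent; 12 /a/ → [+round]; word edge.
From /o/ at 9 leftward: 8 /r/ transparent; 7 /r/ transparent; 6 /o/ is itself a trigger — this domain ends here.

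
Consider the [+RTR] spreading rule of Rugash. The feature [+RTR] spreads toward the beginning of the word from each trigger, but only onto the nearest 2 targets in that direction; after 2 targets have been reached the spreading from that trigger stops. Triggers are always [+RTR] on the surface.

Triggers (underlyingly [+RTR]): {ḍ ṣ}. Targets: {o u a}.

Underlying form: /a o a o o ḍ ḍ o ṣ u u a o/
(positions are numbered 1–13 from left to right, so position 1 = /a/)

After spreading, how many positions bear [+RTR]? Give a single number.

From /ḍ/ at 6 leftward: 5 /o/ → [+RTR]; 4 /o/ → [+RTR]; bound reached.
From /ḍ/ at 7 leftward: 6 /ḍ/ is itself a trigger — this domain ends here.
From /ṣ/ at 9 leftward: 8 /o/ → [+RTR]; 7 /ḍ/ is itself a trigger — this domain ends here.
Targets with no active source: positions 1 2 3 10 11 12 13 stay [-emphatic].
[+RTR] positions on the surface: 4 5 6 7 8 9.

6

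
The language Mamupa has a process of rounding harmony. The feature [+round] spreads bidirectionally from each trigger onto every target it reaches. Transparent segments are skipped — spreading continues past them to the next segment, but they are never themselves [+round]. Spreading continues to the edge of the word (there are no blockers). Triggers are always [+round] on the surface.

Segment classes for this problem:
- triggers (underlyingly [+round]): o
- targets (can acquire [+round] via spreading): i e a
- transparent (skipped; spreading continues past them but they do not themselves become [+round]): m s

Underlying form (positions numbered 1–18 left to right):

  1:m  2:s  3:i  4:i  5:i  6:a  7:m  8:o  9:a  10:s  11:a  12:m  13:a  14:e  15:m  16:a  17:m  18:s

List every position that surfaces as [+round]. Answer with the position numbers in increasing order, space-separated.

From /o/ at 8 rightward: 9 /a/ → [+round]; 10 /s/ transparent; 11 /a/ → [+round]; 12 /m/ transparent; 13 /a/ → [+round]; 14 /e/ → [+round]; 15 /m/ transparent; 16 /a/ → [+round]; 17 /m/ transparent; 18 /s/ transparent; word edge.
From /o/ at 8 leftward: 7 /m/ transparent; 6 /a/ → [+round]; 5 /i/ → [+round]; 4 /i/ → [+round]; 3 /i/ → [+round]; 2 /s/ transparent; 1 /m/ transparent; word edge.

3 4 5 6 8 9 11 13 14 16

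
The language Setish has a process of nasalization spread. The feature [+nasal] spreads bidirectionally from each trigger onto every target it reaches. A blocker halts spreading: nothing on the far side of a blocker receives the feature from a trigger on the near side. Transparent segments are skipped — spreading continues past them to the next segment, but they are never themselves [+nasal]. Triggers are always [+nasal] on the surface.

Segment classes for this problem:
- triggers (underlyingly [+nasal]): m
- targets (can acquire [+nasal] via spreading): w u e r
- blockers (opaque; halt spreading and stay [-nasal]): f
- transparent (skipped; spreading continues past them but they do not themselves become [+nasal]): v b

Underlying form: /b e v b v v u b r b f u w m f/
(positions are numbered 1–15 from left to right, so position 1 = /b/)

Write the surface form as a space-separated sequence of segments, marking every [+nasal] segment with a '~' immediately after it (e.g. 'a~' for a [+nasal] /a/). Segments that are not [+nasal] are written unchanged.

b e v b v v u b r b f u~ w~ m~ f

From /m/ at 14 rightward: 15 /f/ blocks.
From /m/ at 14 leftward: 13 /w/ → [+nasal]; 12 /u/ → [+nasal]; 11 /f/ blocks.
Targets with no active source: positions 2 7 9 stay [-nasal].
[+nasal] positions on the surface: 12 13 14.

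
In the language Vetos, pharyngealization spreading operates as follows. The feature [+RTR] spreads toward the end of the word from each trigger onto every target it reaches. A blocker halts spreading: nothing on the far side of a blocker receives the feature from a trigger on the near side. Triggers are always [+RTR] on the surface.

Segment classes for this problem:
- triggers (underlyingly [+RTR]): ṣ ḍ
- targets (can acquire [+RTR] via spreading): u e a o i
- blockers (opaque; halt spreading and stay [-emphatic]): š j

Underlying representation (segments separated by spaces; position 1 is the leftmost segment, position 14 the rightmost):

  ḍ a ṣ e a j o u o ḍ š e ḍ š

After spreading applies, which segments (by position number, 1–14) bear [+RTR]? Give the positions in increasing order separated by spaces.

From /ḍ/ at 1 rightward: 2 /a/ → [+RTR]; 3 /ṣ/ is itself a trigger — this domain ends here.
From /ṣ/ at 3 rightward: 4 /e/ → [+RTR]; 5 /a/ → [+RTR]; 6 /j/ blocks.
From /ḍ/ at 10 rightward: 11 /š/ blocks.
From /ḍ/ at 13 rightward: 14 /š/ blocks.
Targets with no active source: positions 7 8 9 12 stay [-emphatic].

1 2 3 4 5 10 13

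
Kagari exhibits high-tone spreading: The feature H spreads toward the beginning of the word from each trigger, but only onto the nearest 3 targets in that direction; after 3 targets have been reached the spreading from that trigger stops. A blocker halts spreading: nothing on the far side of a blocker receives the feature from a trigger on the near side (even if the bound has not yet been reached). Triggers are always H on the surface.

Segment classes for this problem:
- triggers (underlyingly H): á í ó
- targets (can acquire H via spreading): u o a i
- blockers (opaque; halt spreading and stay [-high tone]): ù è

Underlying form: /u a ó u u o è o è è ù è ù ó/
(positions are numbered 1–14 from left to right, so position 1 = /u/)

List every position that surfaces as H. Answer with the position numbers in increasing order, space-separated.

1 2 3 14

From /ó/ at 3 leftward: 2 /a/ → H; 1 /u/ → H; word edge.
From /ó/ at 14 leftward: 13 /ù/ blocks.
Targets with no active source: positions 4 5 6 8 stay [-high tone].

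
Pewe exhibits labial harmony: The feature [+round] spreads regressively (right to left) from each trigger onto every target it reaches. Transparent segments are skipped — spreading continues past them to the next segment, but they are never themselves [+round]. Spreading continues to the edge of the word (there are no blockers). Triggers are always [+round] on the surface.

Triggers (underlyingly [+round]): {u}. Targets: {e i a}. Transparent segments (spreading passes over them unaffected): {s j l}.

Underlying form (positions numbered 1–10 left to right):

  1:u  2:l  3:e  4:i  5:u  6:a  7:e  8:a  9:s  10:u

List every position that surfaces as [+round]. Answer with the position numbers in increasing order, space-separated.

From /u/ at 1 leftward: word edge.
From /u/ at 5 leftward: 4 /i/ → [+round]; 3 /e/ → [+round]; 2 /l/ transparent; 1 /u/ is itself a trigger — this domain ends here.
From /u/ at 10 leftward: 9 /s/ transparent; 8 /a/ → [+round]; 7 /e/ → [+round]; 6 /a/ → [+round]; 5 /u/ is itself a trigger — this domain ends here.

1 3 4 5 6 7 8 10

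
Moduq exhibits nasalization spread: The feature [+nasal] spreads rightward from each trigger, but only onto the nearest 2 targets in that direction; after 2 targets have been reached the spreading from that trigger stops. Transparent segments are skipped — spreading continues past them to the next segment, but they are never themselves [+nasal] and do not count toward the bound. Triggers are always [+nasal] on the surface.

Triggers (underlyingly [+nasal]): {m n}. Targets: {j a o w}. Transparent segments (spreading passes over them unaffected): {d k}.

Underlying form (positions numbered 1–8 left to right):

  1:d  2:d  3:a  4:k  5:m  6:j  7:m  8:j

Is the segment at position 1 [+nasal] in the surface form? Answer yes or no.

From /m/ at 5 rightward: 6 /j/ → [+nasal]; 7 /m/ is itself a trigger — this domain ends here.
From /m/ at 7 rightward: 8 /j/ → [+nasal]; word edge.
Target with no active source: position 3 stays [-nasal].
[+nasal] positions on the surface: 5 6 7 8.

no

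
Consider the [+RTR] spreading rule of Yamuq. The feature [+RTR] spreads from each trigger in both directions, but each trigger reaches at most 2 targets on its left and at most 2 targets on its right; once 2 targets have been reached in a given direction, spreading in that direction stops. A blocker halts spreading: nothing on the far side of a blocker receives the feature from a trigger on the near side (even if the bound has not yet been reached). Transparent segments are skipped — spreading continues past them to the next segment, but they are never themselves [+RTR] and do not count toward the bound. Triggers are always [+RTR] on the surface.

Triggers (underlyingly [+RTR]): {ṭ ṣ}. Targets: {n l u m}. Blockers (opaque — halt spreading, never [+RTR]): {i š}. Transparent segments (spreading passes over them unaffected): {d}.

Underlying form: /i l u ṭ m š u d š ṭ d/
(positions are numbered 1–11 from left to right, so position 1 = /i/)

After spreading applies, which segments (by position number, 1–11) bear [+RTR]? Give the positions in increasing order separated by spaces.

From /ṭ/ at 4 rightward: 5 /m/ → [+RTR]; 6 /š/ blocks.
From /ṭ/ at 4 leftward: 3 /u/ → [+RTR]; 2 /l/ → [+RTR]; bound reached.
From /ṭ/ at 10 rightward: 11 /d/ transparent; word edge.
From /ṭ/ at 10 leftward: 9 /š/ blocks.
Target with no active source: position 7 stays [-emphatic].

2 3 4 5 10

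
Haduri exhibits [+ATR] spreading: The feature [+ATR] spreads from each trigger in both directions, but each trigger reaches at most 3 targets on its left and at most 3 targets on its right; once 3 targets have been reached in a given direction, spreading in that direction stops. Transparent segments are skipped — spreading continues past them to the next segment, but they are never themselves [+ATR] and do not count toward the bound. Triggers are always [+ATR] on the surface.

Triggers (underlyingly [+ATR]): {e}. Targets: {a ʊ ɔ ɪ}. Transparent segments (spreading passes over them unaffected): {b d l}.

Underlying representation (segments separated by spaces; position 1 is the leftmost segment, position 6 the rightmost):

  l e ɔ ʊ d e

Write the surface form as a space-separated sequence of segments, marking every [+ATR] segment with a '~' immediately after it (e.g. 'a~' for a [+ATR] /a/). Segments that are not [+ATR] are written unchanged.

l e~ ɔ~ ʊ~ d e~

From /e/ at 2 rightward: 3 /ɔ/ → [+ATR]; 4 /ʊ/ → [+ATR]; 5 /d/ transparent; 6 /e/ is itself a trigger — this domain ends here.
From /e/ at 2 leftward: 1 /l/ transparent; word edge.
From /e/ at 6 rightward: word edge.
From /e/ at 6 leftward: 5 /d/ transparent; 4 /ʊ/ → [+ATR]; 3 /ɔ/ → [+ATR]; 2 /e/ is itself a trigger — this domain ends here.
[+ATR] positions on the surface: 2 3 4 6.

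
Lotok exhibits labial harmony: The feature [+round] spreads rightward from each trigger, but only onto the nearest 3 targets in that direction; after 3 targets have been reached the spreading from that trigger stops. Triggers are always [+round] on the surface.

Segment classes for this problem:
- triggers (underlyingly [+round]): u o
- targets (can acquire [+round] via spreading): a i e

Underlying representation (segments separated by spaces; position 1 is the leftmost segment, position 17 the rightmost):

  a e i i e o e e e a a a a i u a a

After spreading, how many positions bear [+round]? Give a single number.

From /o/ at 6 rightward: 7 /e/ → [+round]; 8 /e/ → [+round]; 9 /e/ → [+round]; bound reached.
From /u/ at 15 rightward: 16 /a/ → [+round]; 17 /a/ → [+round]; word edge.
Targets with no active source: positions 1 2 3 4 5 10 11 12 13 14 stay [-round].
[+round] positions on the surface: 6 7 8 9 15 16 17.

7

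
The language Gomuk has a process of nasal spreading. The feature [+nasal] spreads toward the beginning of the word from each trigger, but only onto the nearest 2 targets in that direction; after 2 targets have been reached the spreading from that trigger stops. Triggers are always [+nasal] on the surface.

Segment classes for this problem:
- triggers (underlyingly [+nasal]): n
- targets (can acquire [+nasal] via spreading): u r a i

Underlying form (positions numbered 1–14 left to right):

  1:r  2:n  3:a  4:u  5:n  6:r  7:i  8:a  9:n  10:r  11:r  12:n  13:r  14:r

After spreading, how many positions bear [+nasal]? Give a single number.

11

From /n/ at 2 leftward: 1 /r/ → [+nasal]; word edge.
From /n/ at 5 leftward: 4 /u/ → [+nasal]; 3 /a/ → [+nasal]; bound reached.
From /n/ at 9 leftward: 8 /a/ → [+nasal]; 7 /i/ → [+nasal]; bound reached.
From /n/ at 12 leftward: 11 /r/ → [+nasal]; 10 /r/ → [+nasal]; bound reached.
Targets with no active source: positions 6 13 14 stay [-nasal].
[+nasal] positions on the surface: 1 2 3 4 5 7 8 9 10 11 12.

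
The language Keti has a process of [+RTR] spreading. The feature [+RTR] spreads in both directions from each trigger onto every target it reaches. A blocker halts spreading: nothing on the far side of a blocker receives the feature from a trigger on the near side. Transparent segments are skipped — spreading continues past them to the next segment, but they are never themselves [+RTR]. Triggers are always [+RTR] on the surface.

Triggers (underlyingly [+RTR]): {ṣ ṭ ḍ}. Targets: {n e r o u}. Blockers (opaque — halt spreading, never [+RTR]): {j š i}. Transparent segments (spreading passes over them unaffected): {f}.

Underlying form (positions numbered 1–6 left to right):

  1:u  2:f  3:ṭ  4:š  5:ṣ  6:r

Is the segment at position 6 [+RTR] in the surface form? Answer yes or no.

yes

From /ṭ/ at 3 rightward: 4 /š/ blocks.
From /ṭ/ at 3 leftward: 2 /f/ transparent; 1 /u/ → [+RTR]; word edge.
From /ṣ/ at 5 rightward: 6 /r/ → [+RTR]; word edge.
From /ṣ/ at 5 leftward: 4 /š/ blocks.
[+RTR] positions on the surface: 1 3 5 6.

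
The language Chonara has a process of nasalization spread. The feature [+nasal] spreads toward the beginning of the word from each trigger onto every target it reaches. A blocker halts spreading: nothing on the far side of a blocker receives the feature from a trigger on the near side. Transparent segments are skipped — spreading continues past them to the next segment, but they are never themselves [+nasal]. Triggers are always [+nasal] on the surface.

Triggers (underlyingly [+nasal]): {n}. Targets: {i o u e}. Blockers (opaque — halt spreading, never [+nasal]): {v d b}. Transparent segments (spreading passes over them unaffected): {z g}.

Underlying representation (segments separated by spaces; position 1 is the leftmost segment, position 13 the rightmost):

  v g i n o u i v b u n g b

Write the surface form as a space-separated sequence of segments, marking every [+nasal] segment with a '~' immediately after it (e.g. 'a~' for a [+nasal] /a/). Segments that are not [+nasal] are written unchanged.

From /n/ at 4 leftward: 3 /i/ → [+nasal]; 2 /g/ transparent; 1 /v/ blocks.
From /n/ at 11 leftward: 10 /u/ → [+nasal]; 9 /b/ blocks.
Targets with no active source: positions 5 6 7 stay [-nasal].
[+nasal] positions on the surface: 3 4 10 11.

v g i~ n~ o u i v b u~ n~ g b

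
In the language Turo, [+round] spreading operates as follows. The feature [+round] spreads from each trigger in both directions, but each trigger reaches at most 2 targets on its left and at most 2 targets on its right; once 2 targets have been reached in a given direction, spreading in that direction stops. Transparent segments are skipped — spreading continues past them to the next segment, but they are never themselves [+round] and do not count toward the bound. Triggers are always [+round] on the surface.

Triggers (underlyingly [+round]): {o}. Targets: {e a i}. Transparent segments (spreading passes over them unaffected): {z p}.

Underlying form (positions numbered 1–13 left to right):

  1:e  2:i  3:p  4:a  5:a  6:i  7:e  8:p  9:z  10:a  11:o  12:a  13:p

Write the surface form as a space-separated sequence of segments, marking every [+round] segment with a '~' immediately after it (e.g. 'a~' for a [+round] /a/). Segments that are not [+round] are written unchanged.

From /o/ at 11 rightward: 12 /a/ → [+round]; 13 /p/ transparent; word edge.
From /o/ at 11 leftward: 10 /a/ → [+round]; 9 /z/ transparent; 8 /p/ transparent; 7 /e/ → [+round]; bound reached.
Targets with no active source: positions 1 2 4 5 6 stay [-round].
[+round] positions on the surface: 7 10 11 12.

e i p a a i e~ p z a~ o~ a~ p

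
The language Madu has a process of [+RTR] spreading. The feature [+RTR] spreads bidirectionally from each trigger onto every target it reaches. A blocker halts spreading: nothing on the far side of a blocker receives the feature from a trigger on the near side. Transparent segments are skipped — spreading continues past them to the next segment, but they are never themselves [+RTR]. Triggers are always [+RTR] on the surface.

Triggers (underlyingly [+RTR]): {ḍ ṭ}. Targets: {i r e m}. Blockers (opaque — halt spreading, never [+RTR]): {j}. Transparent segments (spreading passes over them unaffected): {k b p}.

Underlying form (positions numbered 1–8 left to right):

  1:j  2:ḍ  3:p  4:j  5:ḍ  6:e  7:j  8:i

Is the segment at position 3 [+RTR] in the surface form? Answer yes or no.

no

From /ḍ/ at 2 rightward: 3 /p/ transparent; 4 /j/ blocks.
From /ḍ/ at 2 leftward: 1 /j/ blocks.
From /ḍ/ at 5 rightward: 6 /e/ → [+RTR]; 7 /j/ blocks.
From /ḍ/ at 5 leftward: 4 /j/ blocks.
Target with no active source: position 8 stays [-emphatic].
[+RTR] positions on the surface: 2 5 6.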